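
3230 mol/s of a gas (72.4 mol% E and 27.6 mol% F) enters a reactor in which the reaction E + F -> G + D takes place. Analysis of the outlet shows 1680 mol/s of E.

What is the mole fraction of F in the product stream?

For E: n = n₀ − 1ξ → 1680 = 2339 − 1ξ, giving ξ = 658.5 mol/s.
Outlet amounts (n = n₀ + ν ξ):
  E: 2339 − 1(658.5) = 1680
  F: 891.5 − 1(658.5) = 233
  G: 0 + 1(658.5) = 658.5
  D: 0 + 1(658.5) = 658.5
Total out = 3230 mol/s; y_F = 233 / 3230 = 0.07212.

0.0721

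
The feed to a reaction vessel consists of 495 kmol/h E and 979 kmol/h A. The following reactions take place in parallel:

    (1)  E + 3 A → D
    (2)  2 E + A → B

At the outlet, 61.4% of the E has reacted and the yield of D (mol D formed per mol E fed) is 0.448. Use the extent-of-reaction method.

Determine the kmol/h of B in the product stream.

41.1 kmol/h

Yield of D: 1ξ₁ / 495 = 0.448 → ξ₁ = 221.8 kmol/h.
Conversion of E: 1ξ₁ + 2ξ₂ = 0.614 × 495 = 303.9 → ξ₂ = 41.09 kmol/h.
Outlet amounts (n = n₀ + Σ ν·ξ):
  E: 495 − 1(221.8) − 2(41.09) = 191.1
  A: 979 − 3(221.8) − 1(41.09) = 272.6
  D: 0 + 1(221.8) = 221.8
  B: 0 + 1(41.09) = 41.09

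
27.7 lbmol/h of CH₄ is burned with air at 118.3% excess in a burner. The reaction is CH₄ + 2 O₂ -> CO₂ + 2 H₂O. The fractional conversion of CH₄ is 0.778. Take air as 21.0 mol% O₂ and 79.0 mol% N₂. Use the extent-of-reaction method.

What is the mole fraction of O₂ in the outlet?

0.129

Stoichiometric O₂ = 2 × 27.7 = 55.4 lbmol/h; O₂ fed = 55.4 × 2.183 = 120.9 lbmol/h.
N₂ fed = 120.9 × 79/21 = 455 lbmol/h.
Fuel reacted = 0.778 × 27.7 → ξ = 21.55 lbmol/h.
Outlet (n = n₀ + ν ξ):
  CH₄: 27.7 − 1(21.55) = 6.149
  O₂: 120.9 − 2(21.55) = 77.84
  N₂: 455 (inert)
  CO₂: 0 + 1(21.55) = 21.55
  H₂O: 0 + 2(21.55) = 43.1
Total out = 603.6 lbmol/h; y_O₂ = 77.84 / 603.6 = 0.129.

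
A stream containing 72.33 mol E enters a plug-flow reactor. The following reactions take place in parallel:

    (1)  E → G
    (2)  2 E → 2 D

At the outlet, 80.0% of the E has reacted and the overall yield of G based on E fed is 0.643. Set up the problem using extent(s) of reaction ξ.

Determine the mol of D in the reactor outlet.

11.4 mol

Yield of G: 1ξ₁ / 72.33 = 0.643 → ξ₁ = 46.51 mol.
Conversion of E: 1ξ₁ + 2ξ₂ = 0.8 × 72.33 = 57.86 → ξ₂ = 5.678 mol.
Outlet amounts (n = n₀ + Σ ν·ξ):
  E: 72.33 − 1(46.51) − 2(5.678) = 14.47
  G: 0 + 1(46.51) = 46.51
  D: 0 + 2(5.678) = 11.36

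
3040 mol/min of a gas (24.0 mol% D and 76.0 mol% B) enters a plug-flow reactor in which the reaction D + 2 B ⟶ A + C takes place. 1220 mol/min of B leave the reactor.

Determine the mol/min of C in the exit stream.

For B: n = n₀ − 2ξ → 1220 = 2310 − 2ξ, giving ξ = 545.2 mol/min.
Outlet amounts (n = n₀ + ν ξ):
  D: 729.6 − 1(545.2) = 184.4
  B: 2310 − 2(545.2) = 1220
  A: 0 + 1(545.2) = 545.2
  C: 0 + 1(545.2) = 545.2

545 mol/min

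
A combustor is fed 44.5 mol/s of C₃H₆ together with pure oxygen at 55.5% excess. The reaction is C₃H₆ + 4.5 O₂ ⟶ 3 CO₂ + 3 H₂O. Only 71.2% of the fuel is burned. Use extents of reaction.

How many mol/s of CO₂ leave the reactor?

95.1 mol/s

Stoichiometric O₂ = 4.5 × 44.5 = 200.2 mol/s; O₂ fed = 200.2 × 1.555 = 311.4 mol/s.
Fuel reacted = 0.712 × 44.5 → ξ = 31.68 mol/s.
Outlet (n = n₀ + ν ξ):
  C₃H₆: 44.5 − 1(31.68) = 12.82
  O₂: 311.4 − 4.5(31.68) = 168.8
  CO₂: 0 + 3(31.68) = 95.05
  H₂O: 0 + 3(31.68) = 95.05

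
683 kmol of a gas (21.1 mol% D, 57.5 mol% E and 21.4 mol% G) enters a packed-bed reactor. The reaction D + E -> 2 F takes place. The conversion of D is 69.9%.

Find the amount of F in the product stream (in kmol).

201 kmol

D reacted = 0.699 × 144.1 = 100.7 kmol; ν_D = −1, so ξ = 100.7/1 = 100.7 kmol.
Outlet amounts (n = n₀ + ν ξ):
  D: 144.1 − 1(100.7) = 43.38
  E: 392.7 − 1(100.7) = 292
  F: 0 + 2(100.7) = 201.5
  G: 146.2 (inert)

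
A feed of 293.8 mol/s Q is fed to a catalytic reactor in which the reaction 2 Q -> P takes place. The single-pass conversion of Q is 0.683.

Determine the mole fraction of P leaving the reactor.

Q reacted = 0.683 × 293.8 = 200.7 mol/s; ν_Q = −2, so ξ = 200.7/2 = 100.3 mol/s.
Outlet amounts (n = n₀ + ν ξ):
  Q: 293.8 − 2(100.3) = 93.13
  P: 0 + 1(100.3) = 100.3
Total out = 193.5 mol/s; y_P = 100.3 / 193.5 = 0.5186.

0.519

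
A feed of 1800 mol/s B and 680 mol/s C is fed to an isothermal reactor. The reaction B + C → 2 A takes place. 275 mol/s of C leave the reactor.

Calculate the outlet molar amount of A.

810 mol/s

For C: n = n₀ − 1ξ → 275 = 680 − 1ξ, giving ξ = 405 mol/s.
Outlet amounts (n = n₀ + ν ξ):
  B: 1800 − 1(405) = 1395
  C: 680 − 1(405) = 275
  A: 0 + 2(405) = 810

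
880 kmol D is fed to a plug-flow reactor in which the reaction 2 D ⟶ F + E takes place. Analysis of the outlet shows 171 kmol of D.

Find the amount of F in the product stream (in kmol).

354 kmol

For D: n = n₀ − 2ξ → 171 = 880 − 2ξ, giving ξ = 354.5 kmol.
Outlet amounts (n = n₀ + ν ξ):
  D: 880 − 2(354.5) = 171
  F: 0 + 1(354.5) = 354.5
  E: 0 + 1(354.5) = 354.5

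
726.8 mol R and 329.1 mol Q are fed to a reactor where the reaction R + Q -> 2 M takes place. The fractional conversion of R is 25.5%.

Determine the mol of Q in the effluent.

144 mol

R reacted = 0.255 × 726.8 = 185.3 mol; ν_R = −1, so ξ = 185.3/1 = 185.3 mol.
Outlet amounts (n = n₀ + ν ξ):
  R: 726.8 − 1(185.3) = 541.5
  Q: 329.1 − 1(185.3) = 143.8
  M: 0 + 2(185.3) = 370.7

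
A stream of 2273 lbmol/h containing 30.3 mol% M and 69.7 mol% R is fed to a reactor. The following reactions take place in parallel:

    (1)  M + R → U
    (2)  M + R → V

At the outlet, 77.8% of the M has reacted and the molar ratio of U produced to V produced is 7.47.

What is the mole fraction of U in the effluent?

0.272

Conversion of M: M consumed = 0.778 × 688.7 = 535.8 lbmol/h = 1ξ₁ + 1ξ₂.
Selectivity: 1ξ₁ / (1ξ₂) = 7.47 → ξ₁ = 7.47 ξ₂.
Substitute: (1·7.47 + 1) ξ₂ = 535.8 → ξ₂ = 63.26 lbmol/h, ξ₁ = 472.6 lbmol/h.
Outlet amounts (n = n₀ + Σ ν·ξ):
  M: 688.7 − 1(472.6) − 1(63.26) = 152.9
  R: 1584 − 1(472.6) − 1(63.26) = 1048
  U: 0 + 1(472.6) = 472.6
  V: 0 + 1(63.26) = 63.26
Total out = 1737 lbmol/h; y_U = 472.6 / 1737 = 0.272.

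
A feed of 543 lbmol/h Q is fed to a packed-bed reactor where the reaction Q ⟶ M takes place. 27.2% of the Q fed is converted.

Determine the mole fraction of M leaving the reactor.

Q reacted = 0.272 × 543 = 147.7 lbmol/h; ν_Q = −1, so ξ = 147.7/1 = 147.7 lbmol/h.
Outlet amounts (n = n₀ + ν ξ):
  Q: 543 − 1(147.7) = 395.3
  M: 0 + 1(147.7) = 147.7
Total out = 543 lbmol/h; y_M = 147.7 / 543 = 0.272.

0.272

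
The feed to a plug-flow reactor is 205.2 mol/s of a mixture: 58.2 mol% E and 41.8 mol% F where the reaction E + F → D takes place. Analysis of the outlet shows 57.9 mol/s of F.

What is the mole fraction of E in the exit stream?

For F: n = n₀ − 1ξ → 57.9 = 85.77 − 1ξ, giving ξ = 27.87 mol/s.
Outlet amounts (n = n₀ + ν ξ):
  E: 119.4 − 1(27.87) = 91.55
  F: 85.77 − 1(27.87) = 57.9
  D: 0 + 1(27.87) = 27.87
Total out = 177.3 mol/s; y_E = 91.55 / 177.3 = 0.5163.

0.516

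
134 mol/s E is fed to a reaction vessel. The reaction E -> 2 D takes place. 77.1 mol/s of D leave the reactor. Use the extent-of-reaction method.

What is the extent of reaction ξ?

For D: n = n₀ + 2ξ → 77.1 = 0 + 2ξ, giving ξ = 38.55 mol/s.
Outlet amounts (n = n₀ + ν ξ):
  E: 134 − 1(38.55) = 95.45
  D: 0 + 2(38.55) = 77.1

ξ = 38.5 mol/s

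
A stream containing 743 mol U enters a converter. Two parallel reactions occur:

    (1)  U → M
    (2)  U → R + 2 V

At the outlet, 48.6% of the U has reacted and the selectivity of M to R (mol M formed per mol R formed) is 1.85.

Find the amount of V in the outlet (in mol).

253 mol

Conversion of U: U consumed = 0.486 × 743 = 361.1 mol = 1ξ₁ + 1ξ₂.
Selectivity: 1ξ₁ / (1ξ₂) = 1.85 → ξ₁ = 1.85 ξ₂.
Substitute: (1·1.85 + 1) ξ₂ = 361.1 → ξ₂ = 126.7 mol, ξ₁ = 234.4 mol.
Outlet amounts (n = n₀ + Σ ν·ξ):
  U: 743 − 1(234.4) − 1(126.7) = 381.9
  M: 0 + 1(234.4) = 234.4
  R: 0 + 1(126.7) = 126.7
  V: 0 + 2(126.7) = 253.4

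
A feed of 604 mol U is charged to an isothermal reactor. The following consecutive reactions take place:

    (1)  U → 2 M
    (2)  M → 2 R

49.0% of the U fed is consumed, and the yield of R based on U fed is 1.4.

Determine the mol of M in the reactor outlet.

Conversion of U: U consumed = 1ξ₁ = 0.49 × 604 → ξ₁ = 296 mol.
Yield of R: 2ξ₂ / 604 = 1.4 → ξ₂ = 422.8 mol.
Outlet amounts (n = n₀ + Σ ν·ξ):
  U: 604 − 1(296) = 308
  M: 0 + 2(296) − 1(422.8) = 169.1
  R: 0 + 2(422.8) = 845.6

169 mol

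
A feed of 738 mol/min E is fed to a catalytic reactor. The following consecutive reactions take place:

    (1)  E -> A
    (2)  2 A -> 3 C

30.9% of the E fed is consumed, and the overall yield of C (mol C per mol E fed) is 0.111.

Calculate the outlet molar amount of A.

Conversion of E: E consumed = 1ξ₁ = 0.309 × 738 → ξ₁ = 228 mol/min.
Yield of C: 3ξ₂ / 738 = 0.111 → ξ₂ = 27.31 mol/min.
Outlet amounts (n = n₀ + Σ ν·ξ):
  E: 738 − 1(228) = 510
  A: 0 + 1(228) − 2(27.31) = 173.4
  C: 0 + 3(27.31) = 81.92

173 mol/min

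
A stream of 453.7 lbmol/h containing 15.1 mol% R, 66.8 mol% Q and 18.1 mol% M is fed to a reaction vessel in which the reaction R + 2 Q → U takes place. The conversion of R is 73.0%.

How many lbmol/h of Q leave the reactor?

203 lbmol/h

R reacted = 0.73 × 68.51 = 50.01 lbmol/h; ν_R = −1, so ξ = 50.01/1 = 50.01 lbmol/h.
Outlet amounts (n = n₀ + ν ξ):
  R: 68.51 − 1(50.01) = 18.5
  Q: 303.1 − 2(50.01) = 203
  U: 0 + 1(50.01) = 50.01
  M: 82.12 (inert)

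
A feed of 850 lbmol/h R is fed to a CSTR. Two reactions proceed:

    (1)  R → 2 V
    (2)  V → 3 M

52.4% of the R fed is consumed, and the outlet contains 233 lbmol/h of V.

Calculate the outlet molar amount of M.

1970 lbmol/h

Conversion of R: R consumed = 1ξ₁ = 0.524 × 850 → ξ₁ = 445.4 lbmol/h.
V balance: n_V = 0 + 2ξ₁ − 1ξ₂ = 233 → ξ₂ = (2·445.4 − 233)/1 = 657.8 lbmol/h.
Outlet amounts (n = n₀ + Σ ν·ξ):
  R: 850 − 1(445.4) = 404.6
  V: 0 + 2(445.4) − 1(657.8) = 233
  M: 0 + 3(657.8) = 1973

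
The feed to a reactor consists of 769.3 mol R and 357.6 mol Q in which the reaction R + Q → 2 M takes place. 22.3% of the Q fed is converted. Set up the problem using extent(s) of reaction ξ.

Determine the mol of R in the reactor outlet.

690 mol

Q reacted = 0.223 × 357.6 = 79.74 mol; ν_Q = −1, so ξ = 79.74/1 = 79.74 mol.
Outlet amounts (n = n₀ + ν ξ):
  R: 769.3 − 1(79.74) = 689.6
  Q: 357.6 − 1(79.74) = 277.9
  M: 0 + 2(79.74) = 159.5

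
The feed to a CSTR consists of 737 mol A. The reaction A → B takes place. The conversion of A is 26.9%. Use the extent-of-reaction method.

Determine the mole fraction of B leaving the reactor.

A reacted = 0.269 × 737 = 198.3 mol; ν_A = −1, so ξ = 198.3/1 = 198.3 mol.
Outlet amounts (n = n₀ + ν ξ):
  A: 737 − 1(198.3) = 538.7
  B: 0 + 1(198.3) = 198.3
Total out = 737 mol; y_B = 198.3 / 737 = 0.269.

0.269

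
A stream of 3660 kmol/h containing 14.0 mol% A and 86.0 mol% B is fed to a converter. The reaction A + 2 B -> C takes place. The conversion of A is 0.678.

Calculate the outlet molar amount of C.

347 kmol/h

A reacted = 0.678 × 512.4 = 347.4 kmol/h; ν_A = −1, so ξ = 347.4/1 = 347.4 kmol/h.
Outlet amounts (n = n₀ + ν ξ):
  A: 512.4 − 1(347.4) = 165
  B: 3148 − 2(347.4) = 2453
  C: 0 + 1(347.4) = 347.4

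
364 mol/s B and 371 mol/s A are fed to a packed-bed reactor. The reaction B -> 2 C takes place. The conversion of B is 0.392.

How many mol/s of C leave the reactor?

285 mol/s

B reacted = 0.392 × 364 = 142.7 mol/s; ν_B = −1, so ξ = 142.7/1 = 142.7 mol/s.
Outlet amounts (n = n₀ + ν ξ):
  B: 364 − 1(142.7) = 221.3
  C: 0 + 2(142.7) = 285.4
  A: 371 (inert)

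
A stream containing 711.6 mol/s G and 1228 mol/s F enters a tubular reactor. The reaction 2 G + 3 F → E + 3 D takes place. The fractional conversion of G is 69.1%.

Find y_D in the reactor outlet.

0.435

G reacted = 0.691 × 711.6 = 491.7 mol/s; ν_G = −2, so ξ = 491.7/2 = 245.9 mol/s.
Outlet amounts (n = n₀ + ν ξ):
  G: 711.6 − 2(245.9) = 219.9
  F: 1228 − 3(245.9) = 490.4
  E: 0 + 1(245.9) = 245.9
  D: 0 + 3(245.9) = 737.6
Total out = 1694 mol/s; y_D = 737.6 / 1694 = 0.4355.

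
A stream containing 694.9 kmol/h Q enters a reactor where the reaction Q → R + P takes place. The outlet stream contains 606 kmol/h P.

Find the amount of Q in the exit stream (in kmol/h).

88.9 kmol/h

For P: n = n₀ + 1ξ → 606 = 0 + 1ξ, giving ξ = 606 kmol/h.
Outlet amounts (n = n₀ + ν ξ):
  Q: 694.9 − 1(606) = 88.9
  R: 0 + 1(606) = 606
  P: 0 + 1(606) = 606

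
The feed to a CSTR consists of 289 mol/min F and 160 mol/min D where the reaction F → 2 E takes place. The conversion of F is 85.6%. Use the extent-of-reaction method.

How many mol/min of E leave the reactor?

495 mol/min

F reacted = 0.856 × 289 = 247.4 mol/min; ν_F = −1, so ξ = 247.4/1 = 247.4 mol/min.
Outlet amounts (n = n₀ + ν ξ):
  F: 289 − 1(247.4) = 41.62
  E: 0 + 2(247.4) = 494.8
  D: 160 (inert)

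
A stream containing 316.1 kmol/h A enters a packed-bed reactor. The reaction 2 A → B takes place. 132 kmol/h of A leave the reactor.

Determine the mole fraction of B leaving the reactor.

0.411

For A: n = n₀ − 2ξ → 132 = 316.1 − 2ξ, giving ξ = 92.05 kmol/h.
Outlet amounts (n = n₀ + ν ξ):
  A: 316.1 − 2(92.05) = 132
  B: 0 + 1(92.05) = 92.05
Total out = 224.1 kmol/h; y_B = 92.05 / 224.1 = 0.4108.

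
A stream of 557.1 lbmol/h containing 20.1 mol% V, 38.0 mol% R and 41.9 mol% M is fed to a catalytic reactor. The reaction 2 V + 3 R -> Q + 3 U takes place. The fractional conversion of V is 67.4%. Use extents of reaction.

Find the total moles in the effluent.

519 lbmol/h

V reacted = 0.674 × 112 = 75.47 lbmol/h; ν_V = −2, so ξ = 75.47/2 = 37.74 lbmol/h.
Outlet amounts (n = n₀ + ν ξ):
  V: 112 − 2(37.74) = 36.5
  R: 211.7 − 3(37.74) = 98.49
  Q: 0 + 1(37.74) = 37.74
  U: 0 + 3(37.74) = 113.2
  M: 233.4 (inert)
Total out = 36.5 + 98.49 + 37.74 + 113.2 + 233.4 = 519.4 lbmol/h.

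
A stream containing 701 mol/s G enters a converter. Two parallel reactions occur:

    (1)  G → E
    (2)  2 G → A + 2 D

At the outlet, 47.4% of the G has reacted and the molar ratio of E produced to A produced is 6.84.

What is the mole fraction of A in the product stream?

Conversion of G: G consumed = 0.474 × 701 = 332.3 mol/s = 1ξ₁ + 2ξ₂.
Selectivity: 1ξ₁ / (1ξ₂) = 6.84 → ξ₁ = 6.84 ξ₂.
Substitute: (1·6.84 + 2) ξ₂ = 332.3 → ξ₂ = 37.59 mol/s, ξ₁ = 257.1 mol/s.
Outlet amounts (n = n₀ + Σ ν·ξ):
  G: 701 − 1(257.1) − 2(37.59) = 368.7
  E: 0 + 1(257.1) = 257.1
  A: 0 + 1(37.59) = 37.59
  D: 0 + 2(37.59) = 75.18
Total out = 738.6 mol/s; y_A = 37.59 / 738.6 = 0.05089.

0.0509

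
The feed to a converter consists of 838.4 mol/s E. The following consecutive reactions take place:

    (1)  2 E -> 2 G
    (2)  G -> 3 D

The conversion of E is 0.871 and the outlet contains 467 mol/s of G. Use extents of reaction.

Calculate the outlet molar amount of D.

Conversion of E: E consumed = 2ξ₁ = 0.871 × 838.4 → ξ₁ = 365.1 mol/s.
G balance: n_G = 0 + 2ξ₁ − 1ξ₂ = 467 → ξ₂ = (2·365.1 − 467)/1 = 263.2 mol/s.
Outlet amounts (n = n₀ + Σ ν·ξ):
  E: 838.4 − 2(365.1) = 108.2
  G: 0 + 2(365.1) − 1(263.2) = 467
  D: 0 + 3(263.2) = 789.7

790 mol/s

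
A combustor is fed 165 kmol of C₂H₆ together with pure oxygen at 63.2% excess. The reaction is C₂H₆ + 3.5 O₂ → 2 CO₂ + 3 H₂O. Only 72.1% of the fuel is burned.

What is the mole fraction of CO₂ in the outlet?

Stoichiometric O₂ = 3.5 × 165 = 577.5 kmol; O₂ fed = 577.5 × 1.632 = 942.5 kmol.
Fuel reacted = 0.721 × 165 → ξ = 119 kmol.
Outlet (n = n₀ + ν ξ):
  C₂H₆: 165 − 1(119) = 46.04
  O₂: 942.5 − 3.5(119) = 526.1
  CO₂: 0 + 2(119) = 237.9
  H₂O: 0 + 3(119) = 356.9
Total out = 1167 kmol; y_CO₂ = 237.9 / 1167 = 0.2039.

0.204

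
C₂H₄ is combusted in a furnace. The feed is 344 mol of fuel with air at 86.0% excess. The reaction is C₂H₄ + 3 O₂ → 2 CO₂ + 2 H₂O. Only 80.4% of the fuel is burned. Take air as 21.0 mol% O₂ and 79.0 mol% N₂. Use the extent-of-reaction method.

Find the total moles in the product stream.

Stoichiometric O₂ = 3 × 344 = 1032 mol; O₂ fed = 1032 × 1.860 = 1920 mol.
N₂ fed = 1920 × 79/21 = 7221 mol.
Fuel reacted = 0.804 × 344 → ξ = 276.6 mol.
Outlet (n = n₀ + ν ξ):
  C₂H₄: 344 − 1(276.6) = 67.42
  O₂: 1920 − 3(276.6) = 1090
  N₂: 7221 (inert)
  CO₂: 0 + 2(276.6) = 553.2
  H₂O: 0 + 2(276.6) = 553.2
Total out = 67.42 + 1090 + 7221 + 553.2 + 553.2 = 9485 mol.

9480 mol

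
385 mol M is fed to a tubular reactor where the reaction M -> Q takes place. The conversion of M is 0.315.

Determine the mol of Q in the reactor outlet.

121 mol

M reacted = 0.315 × 385 = 121.3 mol; ν_M = −1, so ξ = 121.3/1 = 121.3 mol.
Outlet amounts (n = n₀ + ν ξ):
  M: 385 − 1(121.3) = 263.7
  Q: 0 + 1(121.3) = 121.3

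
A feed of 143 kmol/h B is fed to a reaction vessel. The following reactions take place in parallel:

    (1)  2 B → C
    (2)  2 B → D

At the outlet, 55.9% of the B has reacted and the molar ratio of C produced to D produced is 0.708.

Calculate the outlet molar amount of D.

Conversion of B: B consumed = 0.559 × 143 = 79.94 kmol/h = 2ξ₁ + 2ξ₂.
Selectivity: 1ξ₁ / (1ξ₂) = 0.708 → ξ₁ = 0.708 ξ₂.
Substitute: (2·0.708 + 2) ξ₂ = 79.94 → ξ₂ = 23.4 kmol/h, ξ₁ = 16.57 kmol/h.
Outlet amounts (n = n₀ + Σ ν·ξ):
  B: 143 − 2(16.57) − 2(23.4) = 63.06
  C: 0 + 1(16.57) = 16.57
  D: 0 + 1(23.4) = 23.4

23.4 kmol/h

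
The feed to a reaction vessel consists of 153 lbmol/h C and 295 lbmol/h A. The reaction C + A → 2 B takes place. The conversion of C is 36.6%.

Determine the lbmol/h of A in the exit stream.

C reacted = 0.366 × 153 = 56 lbmol/h; ν_C = −1, so ξ = 56/1 = 56 lbmol/h.
Outlet amounts (n = n₀ + ν ξ):
  C: 153 − 1(56) = 97
  A: 295 − 1(56) = 239
  B: 0 + 2(56) = 112

239 lbmol/h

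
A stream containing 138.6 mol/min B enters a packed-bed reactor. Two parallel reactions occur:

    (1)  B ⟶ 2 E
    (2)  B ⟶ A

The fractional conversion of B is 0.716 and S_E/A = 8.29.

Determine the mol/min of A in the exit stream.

19.3 mol/min

Conversion of B: B consumed = 0.716 × 138.6 = 99.24 mol/min = 1ξ₁ + 1ξ₂.
Selectivity: 2ξ₁ / (1ξ₂) = 8.29 → ξ₁ = 4.145 ξ₂.
Substitute: (1·4.145 + 1) ξ₂ = 99.24 → ξ₂ = 19.29 mol/min, ξ₁ = 79.95 mol/min.
Outlet amounts (n = n₀ + Σ ν·ξ):
  B: 138.6 − 1(79.95) − 1(19.29) = 39.36
  E: 0 + 2(79.95) = 159.9
  A: 0 + 1(19.29) = 19.29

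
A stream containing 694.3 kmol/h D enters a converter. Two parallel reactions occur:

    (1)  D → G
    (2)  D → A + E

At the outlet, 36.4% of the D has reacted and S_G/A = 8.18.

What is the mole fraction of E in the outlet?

0.0381

Conversion of D: D consumed = 0.364 × 694.3 = 252.7 kmol/h = 1ξ₁ + 1ξ₂.
Selectivity: 1ξ₁ / (1ξ₂) = 8.18 → ξ₁ = 8.18 ξ₂.
Substitute: (1·8.18 + 1) ξ₂ = 252.7 → ξ₂ = 27.53 kmol/h, ξ₁ = 225.2 kmol/h.
Outlet amounts (n = n₀ + Σ ν·ξ):
  D: 694.3 − 1(225.2) − 1(27.53) = 441.6
  G: 0 + 1(225.2) = 225.2
  A: 0 + 1(27.53) = 27.53
  E: 0 + 1(27.53) = 27.53
Total out = 721.8 kmol/h; y_E = 27.53 / 721.8 = 0.03814.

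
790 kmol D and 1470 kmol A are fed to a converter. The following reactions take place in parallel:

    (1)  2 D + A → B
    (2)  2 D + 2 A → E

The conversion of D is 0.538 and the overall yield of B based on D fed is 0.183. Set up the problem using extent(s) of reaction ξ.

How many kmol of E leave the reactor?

Yield of B: 1ξ₁ / 790 = 0.183 → ξ₁ = 144.6 kmol.
Conversion of D: 2ξ₁ + 2ξ₂ = 0.538 × 790 = 425 → ξ₂ = 67.94 kmol.
Outlet amounts (n = n₀ + Σ ν·ξ):
  D: 790 − 2(144.6) − 2(67.94) = 365
  A: 1470 − 1(144.6) − 2(67.94) = 1190
  B: 0 + 1(144.6) = 144.6
  E: 0 + 1(67.94) = 67.94

67.9 kmol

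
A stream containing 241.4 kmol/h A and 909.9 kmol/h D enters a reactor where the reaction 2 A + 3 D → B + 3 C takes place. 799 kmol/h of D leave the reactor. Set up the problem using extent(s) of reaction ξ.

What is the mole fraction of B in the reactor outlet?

0.0332

For D: n = n₀ − 3ξ → 799 = 909.9 − 3ξ, giving ξ = 36.97 kmol/h.
Outlet amounts (n = n₀ + ν ξ):
  A: 241.4 − 2(36.97) = 167.5
  D: 909.9 − 3(36.97) = 799
  B: 0 + 1(36.97) = 36.97
  C: 0 + 3(36.97) = 110.9
Total out = 1114 kmol/h; y_B = 36.97 / 1114 = 0.03317.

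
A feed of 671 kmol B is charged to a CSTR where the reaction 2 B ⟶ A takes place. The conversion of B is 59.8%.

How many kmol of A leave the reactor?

B reacted = 0.598 × 671 = 401.3 kmol; ν_B = −2, so ξ = 401.3/2 = 200.6 kmol.
Outlet amounts (n = n₀ + ν ξ):
  B: 671 − 2(200.6) = 269.7
  A: 0 + 1(200.6) = 200.6

201 kmol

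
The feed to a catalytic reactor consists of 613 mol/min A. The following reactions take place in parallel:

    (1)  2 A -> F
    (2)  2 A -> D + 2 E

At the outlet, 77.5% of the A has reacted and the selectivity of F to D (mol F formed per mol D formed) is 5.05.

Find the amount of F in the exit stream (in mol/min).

198 mol/min

Conversion of A: A consumed = 0.775 × 613 = 475.1 mol/min = 2ξ₁ + 2ξ₂.
Selectivity: 1ξ₁ / (1ξ₂) = 5.05 → ξ₁ = 5.05 ξ₂.
Substitute: (2·5.05 + 2) ξ₂ = 475.1 → ξ₂ = 39.26 mol/min, ξ₁ = 198.3 mol/min.
Outlet amounts (n = n₀ + Σ ν·ξ):
  A: 613 − 2(198.3) − 2(39.26) = 137.9
  F: 0 + 1(198.3) = 198.3
  D: 0 + 1(39.26) = 39.26
  E: 0 + 2(39.26) = 78.52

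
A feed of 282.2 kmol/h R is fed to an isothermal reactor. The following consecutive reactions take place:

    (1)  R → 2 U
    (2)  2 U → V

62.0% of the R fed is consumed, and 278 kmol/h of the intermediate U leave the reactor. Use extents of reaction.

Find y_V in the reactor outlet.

0.0854

Conversion of R: R consumed = 1ξ₁ = 0.62 × 282.2 → ξ₁ = 175 kmol/h.
U balance: n_U = 0 + 2ξ₁ − 2ξ₂ = 278 → ξ₂ = (2·175 − 278)/2 = 35.96 kmol/h.
Outlet amounts (n = n₀ + Σ ν·ξ):
  R: 282.2 − 1(175) = 107.2
  U: 0 + 2(175) − 2(35.96) = 278
  V: 0 + 1(35.96) = 35.96
Total out = 421.2 kmol/h; y_V = 35.96 / 421.2 = 0.08538.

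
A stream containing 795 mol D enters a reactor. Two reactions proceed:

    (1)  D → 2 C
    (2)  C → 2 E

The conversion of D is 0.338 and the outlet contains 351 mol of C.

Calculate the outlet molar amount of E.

373 mol

Conversion of D: D consumed = 1ξ₁ = 0.338 × 795 → ξ₁ = 268.7 mol.
C balance: n_C = 0 + 2ξ₁ − 1ξ₂ = 351 → ξ₂ = (2·268.7 − 351)/1 = 186.4 mol.
Outlet amounts (n = n₀ + Σ ν·ξ):
  D: 795 − 1(268.7) = 526.3
  C: 0 + 2(268.7) − 1(186.4) = 351
  E: 0 + 2(186.4) = 372.8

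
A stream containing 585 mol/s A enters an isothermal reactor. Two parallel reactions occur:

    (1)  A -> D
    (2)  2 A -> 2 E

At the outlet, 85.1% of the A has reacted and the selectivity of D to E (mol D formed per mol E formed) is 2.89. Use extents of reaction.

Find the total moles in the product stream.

Conversion of A: A consumed = 0.851 × 585 = 497.8 mol/s = 1ξ₁ + 2ξ₂.
Selectivity: 1ξ₁ / (2ξ₂) = 2.89 → ξ₁ = 5.78 ξ₂.
Substitute: (1·5.78 + 2) ξ₂ = 497.8 → ξ₂ = 63.99 mol/s, ξ₁ = 369.9 mol/s.
Outlet amounts (n = n₀ + Σ ν·ξ):
  A: 585 − 1(369.9) − 2(63.99) = 87.17
  D: 0 + 1(369.9) = 369.9
  E: 0 + 2(63.99) = 128
Total out = 87.17 + 369.9 + 128 = 585 mol/s.

585 mol/s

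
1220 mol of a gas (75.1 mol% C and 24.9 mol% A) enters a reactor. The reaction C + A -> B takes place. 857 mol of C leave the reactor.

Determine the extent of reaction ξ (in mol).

For C: n = n₀ − 1ξ → 857 = 916.2 − 1ξ, giving ξ = 59.22 mol.
Outlet amounts (n = n₀ + ν ξ):
  C: 916.2 − 1(59.22) = 857
  A: 303.8 − 1(59.22) = 244.6
  B: 0 + 1(59.22) = 59.22

ξ = 59.2 mol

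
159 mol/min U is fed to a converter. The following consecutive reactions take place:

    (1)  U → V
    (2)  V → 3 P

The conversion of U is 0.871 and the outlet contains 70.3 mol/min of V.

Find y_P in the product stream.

0.693

Conversion of U: U consumed = 1ξ₁ = 0.871 × 159 → ξ₁ = 138.5 mol/min.
V balance: n_V = 0 + 1ξ₁ − 1ξ₂ = 70.3 → ξ₂ = (1·138.5 − 70.3)/1 = 68.19 mol/min.
Outlet amounts (n = n₀ + Σ ν·ξ):
  U: 159 − 1(138.5) = 20.51
  V: 0 + 1(138.5) − 1(68.19) = 70.3
  P: 0 + 3(68.19) = 204.6
Total out = 295.4 mol/min; y_P = 204.6 / 295.4 = 0.6926.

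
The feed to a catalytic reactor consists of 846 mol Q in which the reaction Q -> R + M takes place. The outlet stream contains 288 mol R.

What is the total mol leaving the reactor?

1130 mol

For R: n = n₀ + 1ξ → 288 = 0 + 1ξ, giving ξ = 288 mol.
Outlet amounts (n = n₀ + ν ξ):
  Q: 846 − 1(288) = 558
  R: 0 + 1(288) = 288
  M: 0 + 1(288) = 288
Total out = 558 + 288 + 288 = 1134 mol.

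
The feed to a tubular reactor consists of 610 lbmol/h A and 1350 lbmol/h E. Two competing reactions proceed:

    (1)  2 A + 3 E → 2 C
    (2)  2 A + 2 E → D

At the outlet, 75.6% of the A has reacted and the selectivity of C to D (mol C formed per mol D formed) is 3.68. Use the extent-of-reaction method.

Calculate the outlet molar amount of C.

299 lbmol/h

Conversion of A: A consumed = 0.756 × 610 = 461.2 lbmol/h = 2ξ₁ + 2ξ₂.
Selectivity: 2ξ₁ / (1ξ₂) = 3.68 → ξ₁ = 1.84 ξ₂.
Substitute: (2·1.84 + 2) ξ₂ = 461.2 → ξ₂ = 81.19 lbmol/h, ξ₁ = 149.4 lbmol/h.
Outlet amounts (n = n₀ + Σ ν·ξ):
  A: 610 − 2(149.4) − 2(81.19) = 148.8
  E: 1350 − 3(149.4) − 2(81.19) = 739.5
  C: 0 + 2(149.4) = 298.8
  D: 0 + 1(81.19) = 81.19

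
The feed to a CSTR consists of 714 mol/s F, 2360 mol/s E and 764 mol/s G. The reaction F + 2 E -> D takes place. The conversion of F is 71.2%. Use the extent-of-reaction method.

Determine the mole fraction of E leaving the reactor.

F reacted = 0.712 × 714 = 508.4 mol/s; ν_F = −1, so ξ = 508.4/1 = 508.4 mol/s.
Outlet amounts (n = n₀ + ν ξ):
  F: 714 − 1(508.4) = 205.6
  E: 2360 − 2(508.4) = 1343
  D: 0 + 1(508.4) = 508.4
  G: 764 (inert)
Total out = 2821 mol/s; y_E = 1343 / 2821 = 0.4761.

0.476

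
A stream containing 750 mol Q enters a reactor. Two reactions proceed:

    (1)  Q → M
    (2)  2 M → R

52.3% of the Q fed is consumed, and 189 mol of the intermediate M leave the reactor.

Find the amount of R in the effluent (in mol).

Conversion of Q: Q consumed = 1ξ₁ = 0.523 × 750 → ξ₁ = 392.2 mol.
M balance: n_M = 0 + 1ξ₁ − 2ξ₂ = 189 → ξ₂ = (1·392.2 − 189)/2 = 101.6 mol.
Outlet amounts (n = n₀ + Σ ν·ξ):
  Q: 750 − 1(392.2) = 357.8
  M: 0 + 1(392.2) − 2(101.6) = 189
  R: 0 + 1(101.6) = 101.6

102 mol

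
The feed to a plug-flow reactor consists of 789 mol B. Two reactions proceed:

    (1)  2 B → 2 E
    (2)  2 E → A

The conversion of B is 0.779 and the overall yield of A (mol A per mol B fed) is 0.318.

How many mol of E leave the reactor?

Conversion of B: B consumed = 2ξ₁ = 0.779 × 789 → ξ₁ = 307.3 mol.
Yield of A: 1ξ₂ / 789 = 0.318 → ξ₂ = 250.9 mol.
Outlet amounts (n = n₀ + Σ ν·ξ):
  B: 789 − 2(307.3) = 174.4
  E: 0 + 2(307.3) − 2(250.9) = 112.8
  A: 0 + 1(250.9) = 250.9

113 mol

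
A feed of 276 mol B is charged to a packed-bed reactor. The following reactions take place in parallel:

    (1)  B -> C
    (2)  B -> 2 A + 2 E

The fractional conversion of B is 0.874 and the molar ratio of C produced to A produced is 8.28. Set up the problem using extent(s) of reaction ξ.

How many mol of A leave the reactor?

27.5 mol

Conversion of B: B consumed = 0.874 × 276 = 241.2 mol = 1ξ₁ + 1ξ₂.
Selectivity: 1ξ₁ / (2ξ₂) = 8.28 → ξ₁ = 16.56 ξ₂.
Substitute: (1·16.56 + 1) ξ₂ = 241.2 → ξ₂ = 13.74 mol, ξ₁ = 227.5 mol.
Outlet amounts (n = n₀ + Σ ν·ξ):
  B: 276 − 1(227.5) − 1(13.74) = 34.78
  C: 0 + 1(227.5) = 227.5
  A: 0 + 2(13.74) = 27.47
  E: 0 + 2(13.74) = 27.47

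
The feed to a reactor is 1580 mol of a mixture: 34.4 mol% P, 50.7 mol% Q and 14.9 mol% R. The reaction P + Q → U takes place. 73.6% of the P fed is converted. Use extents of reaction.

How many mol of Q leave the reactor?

P reacted = 0.736 × 543.5 = 400 mol; ν_P = −1, so ξ = 400/1 = 400 mol.
Outlet amounts (n = n₀ + ν ξ):
  P: 543.5 − 1(400) = 143.5
  Q: 801.1 − 1(400) = 401
  U: 0 + 1(400) = 400
  R: 235.4 (inert)

401 mol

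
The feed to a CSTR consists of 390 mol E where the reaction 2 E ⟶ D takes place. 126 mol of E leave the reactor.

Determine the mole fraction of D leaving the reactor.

0.512

For E: n = n₀ − 2ξ → 126 = 390 − 2ξ, giving ξ = 132 mol.
Outlet amounts (n = n₀ + ν ξ):
  E: 390 − 2(132) = 126
  D: 0 + 1(132) = 132
Total out = 258 mol; y_D = 132 / 258 = 0.5116.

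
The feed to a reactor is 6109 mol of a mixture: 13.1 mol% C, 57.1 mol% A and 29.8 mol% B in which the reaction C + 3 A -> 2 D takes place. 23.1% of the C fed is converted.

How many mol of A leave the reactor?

C reacted = 0.231 × 800.3 = 184.9 mol; ν_C = −1, so ξ = 184.9/1 = 184.9 mol.
Outlet amounts (n = n₀ + ν ξ):
  C: 800.3 − 1(184.9) = 615.4
  A: 3488 − 3(184.9) = 2934
  D: 0 + 2(184.9) = 369.7
  B: 1820 (inert)

2930 mol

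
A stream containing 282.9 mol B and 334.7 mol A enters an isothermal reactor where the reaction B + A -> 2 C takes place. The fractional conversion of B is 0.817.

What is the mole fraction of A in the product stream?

B reacted = 0.817 × 282.9 = 231.1 mol; ν_B = −1, so ξ = 231.1/1 = 231.1 mol.
Outlet amounts (n = n₀ + ν ξ):
  B: 282.9 − 1(231.1) = 51.77
  A: 334.7 − 1(231.1) = 103.6
  C: 0 + 2(231.1) = 462.3
Total out = 617.6 mol; y_A = 103.6 / 617.6 = 0.1677.

0.168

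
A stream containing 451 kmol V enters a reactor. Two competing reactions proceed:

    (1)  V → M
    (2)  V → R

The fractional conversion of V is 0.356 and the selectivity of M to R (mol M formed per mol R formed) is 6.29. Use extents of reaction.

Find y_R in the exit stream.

0.0488

Conversion of V: V consumed = 0.356 × 451 = 160.6 kmol = 1ξ₁ + 1ξ₂.
Selectivity: 1ξ₁ / (1ξ₂) = 6.29 → ξ₁ = 6.29 ξ₂.
Substitute: (1·6.29 + 1) ξ₂ = 160.6 → ξ₂ = 22.02 kmol, ξ₁ = 138.5 kmol.
Outlet amounts (n = n₀ + Σ ν·ξ):
  V: 451 − 1(138.5) − 1(22.02) = 290.4
  M: 0 + 1(138.5) = 138.5
  R: 0 + 1(22.02) = 22.02
Total out = 451 kmol; y_R = 22.02 / 451 = 0.04883.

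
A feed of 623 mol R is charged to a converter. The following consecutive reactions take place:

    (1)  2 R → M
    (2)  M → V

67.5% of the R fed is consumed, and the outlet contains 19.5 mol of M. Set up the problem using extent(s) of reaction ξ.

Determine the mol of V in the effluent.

Conversion of R: R consumed = 2ξ₁ = 0.675 × 623 → ξ₁ = 210.3 mol.
M balance: n_M = 0 + 1ξ₁ − 1ξ₂ = 19.5 → ξ₂ = (1·210.3 − 19.5)/1 = 190.8 mol.
Outlet amounts (n = n₀ + Σ ν·ξ):
  R: 623 − 2(210.3) = 202.5
  M: 0 + 1(210.3) − 1(190.8) = 19.5
  V: 0 + 1(190.8) = 190.8

191 mol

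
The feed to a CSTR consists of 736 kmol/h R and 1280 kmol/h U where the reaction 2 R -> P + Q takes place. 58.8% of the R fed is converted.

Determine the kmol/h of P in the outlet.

R reacted = 0.588 × 736 = 432.8 kmol/h; ν_R = −2, so ξ = 432.8/2 = 216.4 kmol/h.
Outlet amounts (n = n₀ + ν ξ):
  R: 736 − 2(216.4) = 303.2
  P: 0 + 1(216.4) = 216.4
  Q: 0 + 1(216.4) = 216.4
  U: 1280 (inert)

216 kmol/h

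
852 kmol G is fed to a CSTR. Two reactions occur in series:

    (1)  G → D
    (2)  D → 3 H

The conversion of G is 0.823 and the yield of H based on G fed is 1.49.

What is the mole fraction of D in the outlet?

Conversion of G: G consumed = 1ξ₁ = 0.823 × 852 → ξ₁ = 701.2 kmol.
Yield of H: 3ξ₂ / 852 = 1.49 → ξ₂ = 423.2 kmol.
Outlet amounts (n = n₀ + Σ ν·ξ):
  G: 852 − 1(701.2) = 150.8
  D: 0 + 1(701.2) − 1(423.2) = 278
  H: 0 + 3(423.2) = 1269
Total out = 1698 kmol; y_D = 278 / 1698 = 0.1637.

0.164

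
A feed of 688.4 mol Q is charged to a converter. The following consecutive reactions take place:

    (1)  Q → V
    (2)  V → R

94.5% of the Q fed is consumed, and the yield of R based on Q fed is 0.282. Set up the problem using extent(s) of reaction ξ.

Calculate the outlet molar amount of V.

456 mol

Conversion of Q: Q consumed = 1ξ₁ = 0.945 × 688.4 → ξ₁ = 650.5 mol.
Yield of R: 1ξ₂ / 688.4 = 0.282 → ξ₂ = 194.1 mol.
Outlet amounts (n = n₀ + Σ ν·ξ):
  Q: 688.4 − 1(650.5) = 37.86
  V: 0 + 1(650.5) − 1(194.1) = 456.4
  R: 0 + 1(194.1) = 194.1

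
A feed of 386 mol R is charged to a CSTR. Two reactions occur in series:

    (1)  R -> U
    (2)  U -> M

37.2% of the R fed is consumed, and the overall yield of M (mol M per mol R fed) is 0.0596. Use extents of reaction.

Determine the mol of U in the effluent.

Conversion of R: R consumed = 1ξ₁ = 0.372 × 386 → ξ₁ = 143.6 mol.
Yield of M: 1ξ₂ / 386 = 0.0596 → ξ₂ = 23.01 mol.
Outlet amounts (n = n₀ + Σ ν·ξ):
  R: 386 − 1(143.6) = 242.4
  U: 0 + 1(143.6) − 1(23.01) = 120.6
  M: 0 + 1(23.01) = 23.01

121 mol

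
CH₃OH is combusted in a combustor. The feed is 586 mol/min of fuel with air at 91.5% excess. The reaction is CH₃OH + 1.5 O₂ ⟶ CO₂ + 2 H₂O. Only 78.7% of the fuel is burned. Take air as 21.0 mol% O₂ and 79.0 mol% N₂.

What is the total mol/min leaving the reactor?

8830 mol/min

Stoichiometric O₂ = 1.5 × 586 = 879 mol/min; O₂ fed = 879 × 1.915 = 1683 mol/min.
N₂ fed = 1683 × 79/21 = 6332 mol/min.
Fuel reacted = 0.787 × 586 → ξ = 461.2 mol/min.
Outlet (n = n₀ + ν ξ):
  CH₃OH: 586 − 1(461.2) = 124.8
  O₂: 1683 − 1.5(461.2) = 991.5
  N₂: 6332 (inert)
  CO₂: 0 + 1(461.2) = 461.2
  H₂O: 0 + 2(461.2) = 922.4
Total out = 124.8 + 991.5 + 6332 + 461.2 + 922.4 = 8832 mol/min.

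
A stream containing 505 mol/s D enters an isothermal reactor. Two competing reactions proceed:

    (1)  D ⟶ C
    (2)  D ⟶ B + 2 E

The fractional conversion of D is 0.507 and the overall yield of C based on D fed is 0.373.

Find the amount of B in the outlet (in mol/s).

67.7 mol/s

Yield of C: 1ξ₁ / 505 = 0.373 → ξ₁ = 188.4 mol/s.
Conversion of D: 1ξ₁ + 1ξ₂ = 0.507 × 505 = 256 → ξ₂ = 67.67 mol/s.
Outlet amounts (n = n₀ + Σ ν·ξ):
  D: 505 − 1(188.4) − 1(67.67) = 249
  C: 0 + 1(188.4) = 188.4
  B: 0 + 1(67.67) = 67.67
  E: 0 + 2(67.67) = 135.3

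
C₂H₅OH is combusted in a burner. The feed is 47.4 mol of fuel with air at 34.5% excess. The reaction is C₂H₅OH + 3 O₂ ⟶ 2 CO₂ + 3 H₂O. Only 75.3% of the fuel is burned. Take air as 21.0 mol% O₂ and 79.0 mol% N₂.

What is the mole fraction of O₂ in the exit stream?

0.0847

Stoichiometric O₂ = 3 × 47.4 = 142.2 mol; O₂ fed = 142.2 × 1.345 = 191.3 mol.
N₂ fed = 191.3 × 79/21 = 719.5 mol.
Fuel reacted = 0.753 × 47.4 → ξ = 35.69 mol.
Outlet (n = n₀ + ν ξ):
  C₂H₅OH: 47.4 − 1(35.69) = 11.71
  O₂: 191.3 − 3(35.69) = 84.18
  N₂: 719.5 (inert)
  CO₂: 0 + 2(35.69) = 71.38
  H₂O: 0 + 3(35.69) = 107.1
Total out = 993.8 mol; y_O₂ = 84.18 / 993.8 = 0.0847.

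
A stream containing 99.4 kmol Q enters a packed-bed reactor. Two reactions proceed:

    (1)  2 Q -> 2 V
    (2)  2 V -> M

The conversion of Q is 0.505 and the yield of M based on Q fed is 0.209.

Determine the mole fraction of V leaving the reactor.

Conversion of Q: Q consumed = 2ξ₁ = 0.505 × 99.4 → ξ₁ = 25.1 kmol.
Yield of M: 1ξ₂ / 99.4 = 0.209 → ξ₂ = 20.77 kmol.
Outlet amounts (n = n₀ + Σ ν·ξ):
  Q: 99.4 − 2(25.1) = 49.2
  V: 0 + 2(25.1) − 2(20.77) = 8.648
  M: 0 + 1(20.77) = 20.77
Total out = 78.63 kmol; y_V = 8.648 / 78.63 = 0.11.

0.11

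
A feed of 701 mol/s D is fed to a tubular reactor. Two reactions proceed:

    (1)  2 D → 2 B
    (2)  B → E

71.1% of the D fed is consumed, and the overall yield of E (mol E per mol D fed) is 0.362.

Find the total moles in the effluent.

701 mol/s

Conversion of D: D consumed = 2ξ₁ = 0.711 × 701 → ξ₁ = 249.2 mol/s.
Yield of E: 1ξ₂ / 701 = 0.362 → ξ₂ = 253.8 mol/s.
Outlet amounts (n = n₀ + Σ ν·ξ):
  D: 701 − 2(249.2) = 202.6
  B: 0 + 2(249.2) − 1(253.8) = 244.6
  E: 0 + 1(253.8) = 253.8
Total out = 202.6 + 244.6 + 253.8 = 701 mol/s.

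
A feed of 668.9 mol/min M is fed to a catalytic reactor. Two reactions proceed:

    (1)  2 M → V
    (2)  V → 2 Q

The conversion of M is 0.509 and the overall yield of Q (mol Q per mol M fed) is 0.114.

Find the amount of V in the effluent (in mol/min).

132 mol/min

Conversion of M: M consumed = 2ξ₁ = 0.509 × 668.9 → ξ₁ = 170.2 mol/min.
Yield of Q: 2ξ₂ / 668.9 = 0.114 → ξ₂ = 38.13 mol/min.
Outlet amounts (n = n₀ + Σ ν·ξ):
  M: 668.9 − 2(170.2) = 328.4
  V: 0 + 1(170.2) − 1(38.13) = 132.1
  Q: 0 + 2(38.13) = 76.25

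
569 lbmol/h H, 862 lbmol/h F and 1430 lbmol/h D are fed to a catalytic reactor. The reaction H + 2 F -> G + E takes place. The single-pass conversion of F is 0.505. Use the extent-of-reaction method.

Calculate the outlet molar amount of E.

F reacted = 0.505 × 862 = 435.3 lbmol/h; ν_F = −2, so ξ = 435.3/2 = 217.7 lbmol/h.
Outlet amounts (n = n₀ + ν ξ):
  H: 569 − 1(217.7) = 351.3
  F: 862 − 2(217.7) = 426.7
  G: 0 + 1(217.7) = 217.7
  E: 0 + 1(217.7) = 217.7
  D: 1430 (inert)

218 lbmol/h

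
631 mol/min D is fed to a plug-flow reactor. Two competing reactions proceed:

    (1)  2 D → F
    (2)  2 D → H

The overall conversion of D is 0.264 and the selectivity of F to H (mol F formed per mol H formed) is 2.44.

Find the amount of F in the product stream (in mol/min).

59.1 mol/min

Conversion of D: D consumed = 0.264 × 631 = 166.6 mol/min = 2ξ₁ + 2ξ₂.
Selectivity: 1ξ₁ / (1ξ₂) = 2.44 → ξ₁ = 2.44 ξ₂.
Substitute: (2·2.44 + 2) ξ₂ = 166.6 → ξ₂ = 24.21 mol/min, ξ₁ = 59.08 mol/min.
Outlet amounts (n = n₀ + Σ ν·ξ):
  D: 631 − 2(59.08) − 2(24.21) = 464.4
  F: 0 + 1(59.08) = 59.08
  H: 0 + 1(24.21) = 24.21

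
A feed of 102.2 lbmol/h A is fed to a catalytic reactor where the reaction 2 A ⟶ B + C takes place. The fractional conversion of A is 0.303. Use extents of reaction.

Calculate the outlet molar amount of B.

15.5 lbmol/h

A reacted = 0.303 × 102.2 = 30.97 lbmol/h; ν_A = −2, so ξ = 30.97/2 = 15.48 lbmol/h.
Outlet amounts (n = n₀ + ν ξ):
  A: 102.2 − 2(15.48) = 71.23
  B: 0 + 1(15.48) = 15.48
  C: 0 + 1(15.48) = 15.48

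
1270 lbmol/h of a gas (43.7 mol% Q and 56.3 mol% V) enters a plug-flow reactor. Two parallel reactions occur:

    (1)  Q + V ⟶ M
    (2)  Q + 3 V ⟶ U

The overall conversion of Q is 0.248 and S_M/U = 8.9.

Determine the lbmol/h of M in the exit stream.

124 lbmol/h

Conversion of Q: Q consumed = 0.248 × 555 = 137.6 lbmol/h = 1ξ₁ + 1ξ₂.
Selectivity: 1ξ₁ / (1ξ₂) = 8.9 → ξ₁ = 8.9 ξ₂.
Substitute: (1·8.9 + 1) ξ₂ = 137.6 → ξ₂ = 13.9 lbmol/h, ξ₁ = 123.7 lbmol/h.
Outlet amounts (n = n₀ + Σ ν·ξ):
  Q: 555 − 1(123.7) − 1(13.9) = 417.4
  V: 715 − 1(123.7) − 3(13.9) = 549.6
  M: 0 + 1(123.7) = 123.7
  U: 0 + 1(13.9) = 13.9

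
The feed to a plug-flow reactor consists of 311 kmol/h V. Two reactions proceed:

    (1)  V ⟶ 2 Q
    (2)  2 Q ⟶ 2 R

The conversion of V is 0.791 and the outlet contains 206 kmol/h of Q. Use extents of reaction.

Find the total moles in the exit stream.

Conversion of V: V consumed = 1ξ₁ = 0.791 × 311 → ξ₁ = 246 kmol/h.
Q balance: n_Q = 0 + 2ξ₁ − 2ξ₂ = 206 → ξ₂ = (2·246 − 206)/2 = 143 kmol/h.
Outlet amounts (n = n₀ + Σ ν·ξ):
  V: 311 − 1(246) = 65
  Q: 0 + 2(246) − 2(143) = 206
  R: 0 + 2(143) = 286
Total out = 65 + 206 + 286 = 557 kmol/h.

557 kmol/h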